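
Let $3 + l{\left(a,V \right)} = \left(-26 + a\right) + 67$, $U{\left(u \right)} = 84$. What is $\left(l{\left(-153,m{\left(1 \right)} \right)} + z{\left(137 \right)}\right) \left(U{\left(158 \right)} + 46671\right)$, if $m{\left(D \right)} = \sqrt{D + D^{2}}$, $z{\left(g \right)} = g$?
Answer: $1028610$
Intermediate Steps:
$l{\left(a,V \right)} = 38 + a$ ($l{\left(a,V \right)} = -3 + \left(\left(-26 + a\right) + 67\right) = -3 + \left(41 + a\right) = 38 + a$)
$\left(l{\left(-153,m{\left(1 \right)} \right)} + z{\left(137 \right)}\right) \left(U{\left(158 \right)} + 46671\right) = \left(\left(38 - 153\right) + 137\right) \left(84 + 46671\right) = \left(-115 + 137\right) 46755 = 22 \cdot 46755 = 1028610$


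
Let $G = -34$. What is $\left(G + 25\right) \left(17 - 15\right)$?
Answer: $-18$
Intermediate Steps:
$\left(G + 25\right) \left(17 - 15\right) = \left(-34 + 25\right) \left(17 - 15\right) = \left(-9\right) 2 = -18$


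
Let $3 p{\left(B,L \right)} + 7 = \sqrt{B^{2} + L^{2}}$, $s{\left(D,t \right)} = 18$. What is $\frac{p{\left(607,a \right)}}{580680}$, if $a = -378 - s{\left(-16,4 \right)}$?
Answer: $- \frac{7}{1742040} + \frac{\sqrt{525265}}{1742040} \approx 0.00041202$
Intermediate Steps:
$a = -396$ ($a = -378 - 18 = -396$)
$p{\left(B,L \right)} = - \frac{7}{3} + \frac{\sqrt{B^{2} + L^{2}}}{3}$
$\frac{p{\left(607,a \right)}}{580680} = \frac{- \frac{7}{3} + \frac{\sqrt{607^{2} + \left(-396\right)^{2}}}{3}}{580680} = \left(- \frac{7}{3} + \frac{\sqrt{368449 + 156816}}{3}\right) \frac{1}{580680} = \left(- \frac{7}{3} + \frac{\sqrt{525265}}{3}\right) \frac{1}{580680} = - \frac{7}{1742040} + \frac{\sqrt{525265}}{1742040}$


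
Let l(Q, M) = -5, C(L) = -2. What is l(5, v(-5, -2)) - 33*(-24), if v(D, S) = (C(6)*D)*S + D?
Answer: 787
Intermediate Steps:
v(D, S) = D - 2*D*S (v(D, S) = (-2*D)*S + D = -2*D*S + D = D - 2*D*S)
l(5, v(-5, -2)) - 33*(-24) = -5 - 33*(-24) = -5 + 792 = 787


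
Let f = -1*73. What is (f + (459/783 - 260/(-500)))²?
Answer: 2716807129/525625 ≈ 5168.7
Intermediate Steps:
f = -73
(f + (459/783 - 260/(-500)))² = (-73 + (459/783 - 260/(-500)))² = (-73 + (459*(1/783) - 260*(-1/500)))² = (-73 + (17/29 + 13/25))² = (-73 + 802/725)² = (-52123/725)² = 2716807129/525625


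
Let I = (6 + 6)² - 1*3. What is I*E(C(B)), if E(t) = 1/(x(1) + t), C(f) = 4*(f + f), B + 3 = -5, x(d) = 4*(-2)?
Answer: -47/24 ≈ -1.9583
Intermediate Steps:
x(d) = -8
B = -8 (B = -3 - 5 = -8)
C(f) = 8*f (C(f) = 4*(2*f) = 8*f)
E(t) = 1/(-8 + t)
I = 141 (I = 12² - 3 = 144 - 3 = 141)
I*E(C(B)) = 141/(-8 + 8*(-8)) = 141/(-8 - 64) = 141/(-72) = 141*(-1/72) = -47/24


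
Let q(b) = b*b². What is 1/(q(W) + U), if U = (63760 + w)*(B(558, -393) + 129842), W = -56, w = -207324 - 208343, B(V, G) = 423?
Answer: -1/45841340971 ≈ -2.1814e-11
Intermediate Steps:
w = -415667
U = -45841165355 (U = (63760 - 415667)*(423 + 129842) = -351907*130265 = -45841165355)
q(b) = b³
1/(q(W) + U) = 1/((-56)³ - 45841165355) = 1/(-175616 - 45841165355) = 1/(-45841340971) = -1/45841340971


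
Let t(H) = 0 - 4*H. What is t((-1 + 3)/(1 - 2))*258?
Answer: 2064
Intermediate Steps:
t(H) = -4*H
t((-1 + 3)/(1 - 2))*258 = -4*(-1 + 3)/(1 - 2)*258 = -8/(-1)*258 = -8*(-1)*258 = -4*(-2)*258 = 8*258 = 2064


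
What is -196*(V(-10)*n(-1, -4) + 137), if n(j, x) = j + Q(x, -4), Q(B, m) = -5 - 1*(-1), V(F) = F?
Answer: -36652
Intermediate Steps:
Q(B, m) = -4 (Q(B, m) = -5 + 1 = -4)
n(j, x) = -4 + j (n(j, x) = j - 4 = -4 + j)
-196*(V(-10)*n(-1, -4) + 137) = -196*(-10*(-4 - 1) + 137) = -196*(-10*(-5) + 137) = -196*(50 + 137) = -196*187 = -36652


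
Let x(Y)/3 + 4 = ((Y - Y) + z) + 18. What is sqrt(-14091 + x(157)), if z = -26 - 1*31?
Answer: 6*I*sqrt(395) ≈ 119.25*I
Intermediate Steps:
z = -57 (z = -26 - 31 = -57)
x(Y) = -129 (x(Y) = -12 + 3*(((Y - Y) - 57) + 18) = -12 + 3*((0 - 57) + 18) = -12 + 3*(-57 + 18) = -12 + 3*(-39) = -12 - 117 = -129)
sqrt(-14091 + x(157)) = sqrt(-14091 - 129) = sqrt(-14220) = 6*I*sqrt(395)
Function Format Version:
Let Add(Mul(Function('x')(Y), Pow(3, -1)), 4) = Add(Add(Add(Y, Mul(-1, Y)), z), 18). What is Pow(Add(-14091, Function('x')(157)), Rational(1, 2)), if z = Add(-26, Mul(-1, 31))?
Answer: Mul(6, I, Pow(395, Rational(1, 2))) ≈ Mul(119.25, I)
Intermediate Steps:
z = -57 (z = Add(-26, -31) = -57)
Function('x')(Y) = -129 (Function('x')(Y) = Add(-12, Mul(3, Add(Add(Add(Y, Mul(-1, Y)), -57), 18))) = Add(-12, Mul(3, Add(Add(0, -57), 18))) = Add(-12, Mul(3, Add(-57, 18))) = Add(-12, Mul(3, -39)) = Add(-12, -117) = -129)
Pow(Add(-14091, Function('x')(157)), Rational(1, 2)) = Pow(Add(-14091, -129), Rational(1, 2)) = Pow(-14220, Rational(1, 2)) = Mul(6, I, Pow(395, Rational(1, 2)))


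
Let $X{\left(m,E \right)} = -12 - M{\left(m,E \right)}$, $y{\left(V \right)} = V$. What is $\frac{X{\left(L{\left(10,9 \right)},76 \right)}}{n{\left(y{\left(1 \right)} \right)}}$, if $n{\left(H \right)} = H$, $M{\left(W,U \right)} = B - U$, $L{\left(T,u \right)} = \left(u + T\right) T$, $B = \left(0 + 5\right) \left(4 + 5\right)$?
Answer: $19$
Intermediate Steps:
$B = 45$ ($B = 5 \cdot 9 = 45$)
$L{\left(T,u \right)} = T \left(T + u\right)$ ($L{\left(T,u \right)} = \left(T + u\right) T = T \left(T + u\right)$)
$M{\left(W,U \right)} = 45 - U$
$X{\left(m,E \right)} = -57 + E$ ($X{\left(m,E \right)} = -12 - \left(45 - E\right) = -12 + \left(-45 + E\right) = -57 + E$)
$\frac{X{\left(L{\left(10,9 \right)},76 \right)}}{n{\left(y{\left(1 \right)} \right)}} = \frac{-57 + 76}{1} = 19 \cdot 1 = 19$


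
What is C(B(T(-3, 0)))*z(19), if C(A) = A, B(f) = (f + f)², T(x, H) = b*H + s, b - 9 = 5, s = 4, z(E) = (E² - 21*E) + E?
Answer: -1216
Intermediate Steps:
z(E) = E² - 20*E
b = 14 (b = 9 + 5 = 14)
T(x, H) = 4 + 14*H (T(x, H) = 14*H + 4 = 4 + 14*H)
B(f) = 4*f² (B(f) = (2*f)² = 4*f²)
C(B(T(-3, 0)))*z(19) = (4*(4 + 14*0)²)*(19*(-20 + 19)) = (4*(4 + 0)²)*(19*(-1)) = (4*4²)*(-19) = (4*16)*(-19) = 64*(-19) = -1216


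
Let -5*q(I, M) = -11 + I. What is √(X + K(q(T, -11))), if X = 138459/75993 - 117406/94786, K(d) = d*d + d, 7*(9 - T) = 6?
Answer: 12*√726463042376762037/8403584581 ≈ 1.2171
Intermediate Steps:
T = 57/7 (T = 9 - ⅐*6 = 9 - 6/7 = 57/7 ≈ 8.1429)
q(I, M) = 11/5 - I/5 (q(I, M) = -(-11 + I)/5 = 11/5 - I/5)
K(d) = d + d² (K(d) = d² + d = d + d²)
X = 700323436/1200512083 (X = 138459*(1/75993) - 117406*1/94786 = 46153/25331 - 58703/47393 = 700323436/1200512083 ≈ 0.58335)
√(X + K(q(T, -11))) = √(700323436/1200512083 + (11/5 - ⅕*57/7)*(1 + (11/5 - ⅕*57/7))) = √(700323436/1200512083 + (11/5 - 57/35)*(1 + (11/5 - 57/35))) = √(700323436/1200512083 + 4*(1 + 4/7)/7) = √(700323436/1200512083 + (4/7)*(11/7)) = √(700323436/1200512083 + 44/49) = √(87138380016/58825092067) = 12*√726463042376762037/8403584581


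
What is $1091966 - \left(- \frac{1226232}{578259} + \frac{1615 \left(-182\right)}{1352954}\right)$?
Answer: $\frac{15820555111387931}{14488107909} \approx 1.092 \cdot 10^{6}$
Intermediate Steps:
$1091966 - \left(- \frac{1226232}{578259} + \frac{1615 \left(-182\right)}{1352954}\right) = 1091966 - \left(\left(-1226232\right) \frac{1}{578259} - \frac{146965}{676477}\right) = 1091966 - \left(- \frac{45416}{21417} - \frac{146965}{676477}\right) = 1091966 - - \frac{33870428837}{14488107909} = 1091966 + \frac{33870428837}{14488107909} = \frac{15820555111387931}{14488107909}$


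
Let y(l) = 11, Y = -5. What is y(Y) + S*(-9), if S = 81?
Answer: -718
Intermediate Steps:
y(Y) + S*(-9) = 11 + 81*(-9) = 11 - 729 = -718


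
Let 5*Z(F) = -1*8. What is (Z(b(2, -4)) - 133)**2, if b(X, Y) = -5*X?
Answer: 452929/25 ≈ 18117.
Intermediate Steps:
Z(F) = -8/5 (Z(F) = (-1*8)/5 = (1/5)*(-8) = -8/5)
(Z(b(2, -4)) - 133)**2 = (-8/5 - 133)**2 = (-673/5)**2 = 452929/25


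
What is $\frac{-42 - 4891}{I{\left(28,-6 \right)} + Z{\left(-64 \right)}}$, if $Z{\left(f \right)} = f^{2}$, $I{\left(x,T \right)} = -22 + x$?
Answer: $- \frac{4933}{4102} \approx -1.2026$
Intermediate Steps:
$\frac{-42 - 4891}{I{\left(28,-6 \right)} + Z{\left(-64 \right)}} = \frac{-42 - 4891}{\left(-22 + 28\right) + \left(-64\right)^{2}} = - \frac{4933}{6 + 4096} = - \frac{4933}{4102}$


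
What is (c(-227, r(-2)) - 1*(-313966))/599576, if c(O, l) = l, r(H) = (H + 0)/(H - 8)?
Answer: 1569831/2997880 ≈ 0.52365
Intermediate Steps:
r(H) = H/(-8 + H)
(c(-227, r(-2)) - 1*(-313966))/599576 = (-2/(-8 - 2) - 1*(-313966))/599576 = (-2/(-10) + 313966)*(1/599576) = (-2*(-⅒) + 313966)*(1/599576) = (⅕ + 313966)*(1/599576) = (1569831/5)*(1/599576) = 1569831/2997880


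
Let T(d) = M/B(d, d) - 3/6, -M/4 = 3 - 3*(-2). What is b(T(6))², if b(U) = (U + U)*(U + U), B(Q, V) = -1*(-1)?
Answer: 28398241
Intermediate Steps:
M = -36 (M = -4*(3 - 3*(-2)) = -4*(3 - 1*(-6)) = -4*(3 + 6) = -4*9 = -36)
B(Q, V) = 1
T(d) = -73/2 (T(d) = -36/1 - 3/6 = -36*1 - 3*⅙ = -36 - ½ = -73/2)
b(U) = 4*U² (b(U) = (2*U)*(2*U) = 4*U²)
b(T(6))² = (4*(-73/2)²)² = (4*(5329/4))² = 5329² = 28398241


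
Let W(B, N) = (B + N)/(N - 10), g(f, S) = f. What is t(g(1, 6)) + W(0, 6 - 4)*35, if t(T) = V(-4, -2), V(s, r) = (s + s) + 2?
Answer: -59/4 ≈ -14.750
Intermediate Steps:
V(s, r) = 2 + 2*s (V(s, r) = 2*s + 2 = 2 + 2*s)
t(T) = -6 (t(T) = 2 + 2*(-4) = 2 - 8 = -6)
W(B, N) = (B + N)/(-10 + N)
t(g(1, 6)) + W(0, 6 - 4)*35 = -6 + ((0 + (6 - 4))/(-10 + (6 - 4)))*35 = -6 + ((0 + 2)/(-10 + 2))*35 = -6 + (2/(-8))*35 = -6 - ⅛*2*35 = -6 - ¼*35 = -6 - 35/4 = -59/4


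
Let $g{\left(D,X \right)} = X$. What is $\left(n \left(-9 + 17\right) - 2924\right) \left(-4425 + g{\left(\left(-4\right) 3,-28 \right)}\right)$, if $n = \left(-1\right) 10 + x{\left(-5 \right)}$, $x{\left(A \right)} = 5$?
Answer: $13198692$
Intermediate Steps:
$n = -5$ ($n = \left(-1\right) 10 + 5 = -10 + 5 = -5$)
$\left(n \left(-9 + 17\right) - 2924\right) \left(-4425 + g{\left(\left(-4\right) 3,-28 \right)}\right) = \left(- 5 \left(-9 + 17\right) - 2924\right) \left(-4425 - 28\right) = \left(\left(-5\right) 8 - 2924\right) \left(-4453\right) = \left(-40 - 2924\right) \left(-4453\right) = \left(-2964\right) \left(-4453\right) = 13198692$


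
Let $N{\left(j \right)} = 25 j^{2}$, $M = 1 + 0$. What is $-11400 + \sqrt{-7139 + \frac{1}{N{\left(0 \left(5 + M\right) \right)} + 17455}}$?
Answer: $-11400 + \frac{2 i \sqrt{543772316005}}{17455} \approx -11400.0 + 84.493 i$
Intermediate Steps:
$M = 1$
$-11400 + \sqrt{-7139 + \frac{1}{N{\left(0 \left(5 + M\right) \right)} + 17455}} = -11400 + \sqrt{-7139 + \frac{1}{25 \left(0 \left(5 + 1\right)\right)^{2} + 17455}} = -11400 + \sqrt{-7139 + \frac{1}{25 \left(0 \cdot 6\right)^{2} + 17455}} = -11400 + \sqrt{-7139 + \frac{1}{25 \cdot 0^{2} + 17455}} = -11400 + \sqrt{-7139 + \frac{1}{25 \cdot 0 + 17455}} = -11400 + \sqrt{-7139 + \frac{1}{0 + 17455}} = -11400 + \sqrt{-7139 + \frac{1}{17455}} = -11400 + \sqrt{- \frac{124611244}{17455}} = -11400 + \frac{2 i \sqrt{543772316005}}{17455}$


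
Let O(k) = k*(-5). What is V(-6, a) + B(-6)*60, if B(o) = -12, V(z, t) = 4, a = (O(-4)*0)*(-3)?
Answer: -716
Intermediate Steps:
O(k) = -5*k
a = 0 (a = (-5*(-4)*0)*(-3) = (20*0)*(-3) = 0*(-3) = 0)
V(-6, a) + B(-6)*60 = 4 - 12*60 = 4 - 720 = -716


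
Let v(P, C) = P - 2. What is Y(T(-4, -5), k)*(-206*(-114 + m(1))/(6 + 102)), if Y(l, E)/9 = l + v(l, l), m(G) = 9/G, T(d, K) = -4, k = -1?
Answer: -18025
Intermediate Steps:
v(P, C) = -2 + P
Y(l, E) = -18 + 18*l (Y(l, E) = 9*(l + (-2 + l)) = 9*(-2 + 2*l) = -18 + 18*l)
Y(T(-4, -5), k)*(-206*(-114 + m(1))/(6 + 102)) = (-18 + 18*(-4))*(-206*(-114 + 9/1)/(6 + 102)) = (-18 - 72)*(-206/(108/(-114 + 9*1))) = -(-18540)/(108/(-114 + 9)) = -(-18540)/(108/(-105)) = -(-18540)/(108*(-1/105)) = -(-18540)/(-36/35) = -(-18540)*(-35)/36 = -90*3605/18 = -18025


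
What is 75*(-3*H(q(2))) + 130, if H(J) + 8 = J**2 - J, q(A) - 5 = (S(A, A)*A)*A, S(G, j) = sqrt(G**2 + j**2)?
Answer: -31370 - 16200*sqrt(2) ≈ -54280.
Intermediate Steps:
q(A) = 5 + sqrt(2)*A**2*sqrt(A**2) (q(A) = 5 + (sqrt(A**2 + A**2)*A)*A = 5 + (sqrt(2*A**2)*A)*A = 5 + ((sqrt(2)*sqrt(A**2))*A)*A = 5 + (A*sqrt(2)*sqrt(A**2))*A = 5 + sqrt(2)*A**2*sqrt(A**2))
H(J) = -8 + J**2 - J (H(J) = -8 + (J**2 - J) = -8 + J**2 - J)
75*(-3*H(q(2))) + 130 = 75*(-3*(-8 + (5 + sqrt(2)*2**2*sqrt(2**2))**2 - (5 + sqrt(2)*2**2*sqrt(2**2)))) + 130 = 75*(-3*(-8 + (5 + sqrt(2)*4*sqrt(4))**2 - (5 + sqrt(2)*4*sqrt(4)))) + 130 = 75*(-3*(-8 + (5 + sqrt(2)*4*2)**2 - (5 + sqrt(2)*4*2))) + 130 = 75*(-3*(-8 + (5 + 8*sqrt(2))**2 - (5 + 8*sqrt(2)))) + 130 = 75*(-3*(-8 + (5 + 8*sqrt(2))**2 + (-5 - 8*sqrt(2)))) + 130 = 75*(-3*(-13 + (5 + 8*sqrt(2))**2 - 8*sqrt(2))) + 130 = 75*(39 - 3*(5 + 8*sqrt(2))**2 + 24*sqrt(2)) + 130 = (2925 - 225*(5 + 8*sqrt(2))**2 + 1800*sqrt(2)) + 130 = 3055 - 225*(5 + 8*sqrt(2))**2 + 1800*sqrt(2)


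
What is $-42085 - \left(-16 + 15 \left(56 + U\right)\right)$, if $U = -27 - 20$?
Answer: $-42204$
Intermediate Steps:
$U = -47$ ($U = -27 - 20 = -47$)
$-42085 - \left(-16 + 15 \left(56 + U\right)\right) = -42085 + \left(16 - 15 \left(56 - 47\right)\right) = -42085 + \left(16 - 135\right) = -42085 - 119 = -42204$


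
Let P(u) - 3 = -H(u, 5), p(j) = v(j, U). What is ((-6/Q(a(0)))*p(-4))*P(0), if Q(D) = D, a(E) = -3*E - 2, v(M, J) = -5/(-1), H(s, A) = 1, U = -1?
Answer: 30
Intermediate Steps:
v(M, J) = 5 (v(M, J) = -5*(-1) = 5)
p(j) = 5
P(u) = 2 (P(u) = 3 - 1*1 = 3 - 1 = 2)
a(E) = -2 - 3*E
((-6/Q(a(0)))*p(-4))*P(0) = (-6/(-2 - 3*0)*5)*2 = (-6/(-2 + 0)*5)*2 = (-6/(-2)*5)*2 = (-6*(-1/2)*5)*2 = (3*5)*2 = 15*2 = 30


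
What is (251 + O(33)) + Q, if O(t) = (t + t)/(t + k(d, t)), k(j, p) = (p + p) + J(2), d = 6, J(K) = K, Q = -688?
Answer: -44071/101 ≈ -436.35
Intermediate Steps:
k(j, p) = 2 + 2*p (k(j, p) = (p + p) + 2 = 2*p + 2 = 2 + 2*p)
O(t) = 2*t/(2 + 3*t) (O(t) = (t + t)/(t + (2 + 2*t)) = (2*t)/(2 + 3*t) = 2*t/(2 + 3*t))
(251 + O(33)) + Q = (251 + 2*33/(2 + 3*33)) - 688 = (251 + 2*33/(2 + 99)) - 688 = (251 + 2*33/101) - 688 = (251 + 2*33*(1/101)) - 688 = (251 + 66/101) - 688 = 25417/101 - 688 = -44071/101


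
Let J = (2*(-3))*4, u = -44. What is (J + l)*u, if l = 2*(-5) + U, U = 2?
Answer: 1408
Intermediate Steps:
J = -24 (J = -6*4 = -24)
l = -8 (l = 2*(-5) + 2 = -10 + 2 = -8)
(J + l)*u = (-24 - 8)*(-44) = -32*(-44) = 1408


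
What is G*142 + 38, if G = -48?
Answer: -6778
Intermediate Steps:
G*142 + 38 = -48*142 + 38 = -6816 + 38 = -6778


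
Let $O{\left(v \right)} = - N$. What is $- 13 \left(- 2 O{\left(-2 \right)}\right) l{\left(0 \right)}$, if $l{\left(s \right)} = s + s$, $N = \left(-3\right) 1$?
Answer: $0$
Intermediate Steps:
$N = -3$
$l{\left(s \right)} = 2 s$
$O{\left(v \right)} = 3$ ($O{\left(v \right)} = \left(-1\right) \left(-3\right) = 3$)
$- 13 \left(- 2 O{\left(-2 \right)}\right) l{\left(0 \right)} = - 13 \left(\left(-2\right) 3\right) 2 \cdot 0 = \left(-13\right) \left(-6\right) 0 = 78 \cdot 0 = 0$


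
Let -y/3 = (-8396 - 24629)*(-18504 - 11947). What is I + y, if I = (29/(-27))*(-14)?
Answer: -81457185869/27 ≈ -3.0169e+9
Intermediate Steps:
I = 406/27 (I = (29*(-1/27))*(-14) = -29/27*(-14) = 406/27 ≈ 15.037)
y = -3016932825 (y = -3*(-8396 - 24629)*(-18504 - 11947) = -(-99075)*(-30451) = -3*1005644275 = -3016932825)
I + y = 406/27 - 3016932825 = -81457185869/27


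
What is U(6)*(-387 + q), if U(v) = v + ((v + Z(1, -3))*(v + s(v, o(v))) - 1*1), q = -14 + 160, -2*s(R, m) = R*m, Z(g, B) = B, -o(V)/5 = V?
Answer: -70613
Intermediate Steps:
o(V) = -5*V
s(R, m) = -R*m/2
q = 146
U(v) = -1 + v + (-3 + v)*(v + 5*v²/2) (U(v) = v + ((v - 3)*(v - v*(-5*v)/2) - 1*1) = v + ((-3 + v)*(v + 5*v²/2) - 1) = v + (-1 + (-3 + v)*(v + 5*v²/2)) = -1 + v + (-3 + v)*(v + 5*v²/2))
U(6)*(-387 + q) = (-1 - 2*6 - 13/2*6² + (5/2)*6³)*(-387 + 146) = (-1 - 12 - 13/2*36 + (5/2)*216)*(-241) = (-1 - 12 - 234 + 540)*(-241) = 293*(-241) = -70613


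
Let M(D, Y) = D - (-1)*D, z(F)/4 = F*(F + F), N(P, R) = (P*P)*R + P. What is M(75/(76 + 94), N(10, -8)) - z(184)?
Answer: -4604401/17 ≈ -2.7085e+5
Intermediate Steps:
N(P, R) = P + R*P**2 (N(P, R) = P**2*R + P = R*P**2 + P = P + R*P**2)
z(F) = 8*F**2 (z(F) = 4*(F*(F + F)) = 4*(F*(2*F)) = 4*(2*F**2) = 8*F**2)
M(D, Y) = 2*D (M(D, Y) = D + D = 2*D)
M(75/(76 + 94), N(10, -8)) - z(184) = 2*(75/(76 + 94)) - 8*184**2 = 2*(75/170) - 8*33856 = 2*(75*(1/170)) - 1*270848 = 2*(15/34) - 270848 = 15/17 - 270848 = -4604401/17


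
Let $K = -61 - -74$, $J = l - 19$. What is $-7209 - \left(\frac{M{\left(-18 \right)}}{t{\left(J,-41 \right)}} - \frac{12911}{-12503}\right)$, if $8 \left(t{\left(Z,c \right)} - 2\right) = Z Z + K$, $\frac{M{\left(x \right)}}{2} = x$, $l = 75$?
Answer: $- \frac{95103924802}{13190665} \approx -7209.9$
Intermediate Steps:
$J = 56$ ($J = 75 - 19 = 56$)
$K = 13$ ($K = -61 + 74 = 13$)
$M{\left(x \right)} = 2 x$
$t{\left(Z,c \right)} = \frac{29}{8} + \frac{Z^{2}}{8}$ ($t{\left(Z,c \right)} = 2 + \frac{Z Z + 13}{8} = 2 + \frac{Z^{2} + 13}{8} = 2 + \frac{13 + Z^{2}}{8} = 2 + \left(\frac{13}{8} + \frac{Z^{2}}{8}\right) = \frac{29}{8} + \frac{Z^{2}}{8}$)
$-7209 - \left(\frac{M{\left(-18 \right)}}{t{\left(J,-41 \right)}} - \frac{12911}{-12503}\right) = -7209 - \left(\frac{2 \left(-18\right)}{\frac{29}{8} + \frac{56^{2}}{8}} - \frac{12911}{-12503}\right) = -7209 - \left(- \frac{36}{\frac{29}{8} + \frac{1}{8} \cdot 3136} - - \frac{12911}{12503}\right) = -7209 - \left(- \frac{36}{\frac{29}{8} + 392} + \frac{12911}{12503}\right) = -7209 - \left(- \frac{36}{\frac{3165}{8}} + \frac{12911}{12503}\right) = -7209 - \left(\left(-36\right) \frac{8}{3165} + \frac{12911}{12503}\right) = -7209 - \left(- \frac{96}{1055} + \frac{12911}{12503}\right) = -7209 - \frac{12420817}{13190665} = - \frac{95103924802}{13190665}$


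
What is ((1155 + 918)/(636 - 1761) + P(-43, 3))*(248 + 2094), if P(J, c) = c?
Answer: 1016428/375 ≈ 2710.5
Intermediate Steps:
((1155 + 918)/(636 - 1761) + P(-43, 3))*(248 + 2094) = ((1155 + 918)/(636 - 1761) + 3)*(248 + 2094) = (2073/(-1125) + 3)*2342 = (2073*(-1/1125) + 3)*2342 = (-691/375 + 3)*2342 = (434/375)*2342 = 1016428/375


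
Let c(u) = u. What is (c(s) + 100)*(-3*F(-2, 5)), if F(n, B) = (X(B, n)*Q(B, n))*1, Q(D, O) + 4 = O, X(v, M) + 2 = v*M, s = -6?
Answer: -20304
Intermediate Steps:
X(v, M) = -2 + M*v (X(v, M) = -2 + v*M = -2 + M*v)
Q(D, O) = -4 + O
F(n, B) = (-4 + n)*(-2 + B*n) (F(n, B) = ((-2 + n*B)*(-4 + n))*1 = ((-2 + B*n)*(-4 + n))*1 = ((-4 + n)*(-2 + B*n))*1 = (-4 + n)*(-2 + B*n))
(c(s) + 100)*(-3*F(-2, 5)) = (-6 + 100)*(-3*(-4 - 2)*(-2 + 5*(-2))) = 94*(-(-18)*(-2 - 10)) = 94*(-(-18)*(-12)) = 94*(-3*72) = 94*(-216) = -20304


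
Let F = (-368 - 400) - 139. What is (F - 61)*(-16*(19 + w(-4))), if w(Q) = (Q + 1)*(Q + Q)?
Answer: 665984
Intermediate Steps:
w(Q) = 2*Q*(1 + Q) (w(Q) = (1 + Q)*(2*Q) = 2*Q*(1 + Q))
F = -907 (F = -768 - 139 = -907)
(F - 61)*(-16*(19 + w(-4))) = (-907 - 61)*(-16*(19 + 2*(-4)*(1 - 4))) = -(-15488)*(19 + 2*(-4)*(-3)) = -(-15488)*(19 + 24) = -(-15488)*43 = -968*(-688) = 665984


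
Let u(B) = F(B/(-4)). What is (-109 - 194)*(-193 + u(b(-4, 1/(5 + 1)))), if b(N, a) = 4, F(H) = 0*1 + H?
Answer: 58782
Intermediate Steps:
F(H) = H (F(H) = 0 + H = H)
u(B) = -B/4 (u(B) = B/(-4) = B*(-1/4) = -B/4)
(-109 - 194)*(-193 + u(b(-4, 1/(5 + 1)))) = (-109 - 194)*(-193 - 1/4*4) = -303*(-193 - 1) = -303*(-194) = 58782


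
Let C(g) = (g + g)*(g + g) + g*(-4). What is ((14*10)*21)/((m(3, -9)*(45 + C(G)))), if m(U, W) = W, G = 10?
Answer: -196/243 ≈ -0.80658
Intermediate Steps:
C(g) = -4*g + 4*g² (C(g) = (2*g)*(2*g) - 4*g = 4*g² - 4*g = -4*g + 4*g²)
((14*10)*21)/((m(3, -9)*(45 + C(G)))) = ((14*10)*21)/((-9*(45 + 4*10*(-1 + 10)))) = (140*21)/((-9*(45 + 4*10*9))) = 2940/((-9*(45 + 360))) = 2940/((-9*405)) = 2940/(-3645) = 2940*(-1/3645) = -196/243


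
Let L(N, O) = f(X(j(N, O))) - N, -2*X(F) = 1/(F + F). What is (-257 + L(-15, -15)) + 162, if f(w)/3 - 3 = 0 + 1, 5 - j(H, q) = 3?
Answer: -68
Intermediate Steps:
j(H, q) = 2 (j(H, q) = 5 - 1*3 = 5 - 3 = 2)
X(F) = -1/(4*F) (X(F) = -1/(2*(F + F)) = -1/(2*F)/2 = -1/(4*F))
f(w) = 12 (f(w) = 9 + 3*(0 + 1) = 9 + 3*1 = 9 + 3 = 12)
L(N, O) = 12 - N
(-257 + L(-15, -15)) + 162 = (-257 + (12 - 1*(-15))) + 162 = (-257 + (12 + 15)) + 162 = (-257 + 27) + 162 = -230 + 162 = -68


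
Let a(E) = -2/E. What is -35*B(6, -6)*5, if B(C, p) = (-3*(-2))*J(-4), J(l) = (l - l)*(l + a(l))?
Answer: 0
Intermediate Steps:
J(l) = 0 (J(l) = (l - l)*(l - 2/l) = 0*(l - 2/l) = 0)
B(C, p) = 0 (B(C, p) = -3*(-2)*0 = 6*0 = 0)
-35*B(6, -6)*5 = -35*0*5 = 0*5 = 0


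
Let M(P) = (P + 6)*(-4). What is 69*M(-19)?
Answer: 3588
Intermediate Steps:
M(P) = -24 - 4*P (M(P) = (6 + P)*(-4) = -24 - 4*P)
69*M(-19) = 69*(-24 - 4*(-19)) = 69*(-24 + 76) = 69*52 = 3588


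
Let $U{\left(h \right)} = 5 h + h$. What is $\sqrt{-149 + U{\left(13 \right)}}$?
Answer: $i \sqrt{71} \approx 8.4261 i$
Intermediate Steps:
$U{\left(h \right)} = 6 h$
$\sqrt{-149 + U{\left(13 \right)}} = \sqrt{-149 + 6 \cdot 13} = \sqrt{-149 + 78} = \sqrt{-71} = i \sqrt{71}$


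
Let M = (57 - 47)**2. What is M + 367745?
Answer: 367845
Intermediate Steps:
M = 100 (M = 10**2 = 100)
M + 367745 = 100 + 367745 = 367845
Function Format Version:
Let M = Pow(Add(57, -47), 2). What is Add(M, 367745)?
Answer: 367845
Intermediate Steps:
M = 100 (M = Pow(10, 2) = 100)
Add(M, 367745) = Add(100, 367745) = 367845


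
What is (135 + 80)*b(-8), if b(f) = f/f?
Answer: 215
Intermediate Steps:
b(f) = 1
(135 + 80)*b(-8) = (135 + 80)*1 = 215*1 = 215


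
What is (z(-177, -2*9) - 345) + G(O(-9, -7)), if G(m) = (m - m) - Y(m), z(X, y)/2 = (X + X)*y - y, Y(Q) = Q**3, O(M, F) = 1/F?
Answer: 4265206/343 ≈ 12435.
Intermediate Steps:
z(X, y) = -2*y + 4*X*y (z(X, y) = 2*((X + X)*y - y) = 2*((2*X)*y - y) = 2*(2*X*y - y) = 2*(-y + 2*X*y) = -2*y + 4*X*y)
G(m) = -m**3 (G(m) = (m - m) - m**3 = 0 - m**3 = -m**3)
(z(-177, -2*9) - 345) + G(O(-9, -7)) = (2*(-2*9)*(-1 + 2*(-177)) - 345) - (1/(-7))**3 = (2*(-18)*(-1 - 354) - 345) - (-1/7)**3 = (2*(-18)*(-355) - 345) - 1*(-1/343) = (12780 - 345) + 1/343 = 12435 + 1/343 = 4265206/343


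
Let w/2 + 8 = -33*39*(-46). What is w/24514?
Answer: 3482/721 ≈ 4.8294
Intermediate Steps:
w = 118388 (w = -16 + 2*(-33*39*(-46)) = -16 + 2*(-1287*(-46)) = -16 + 2*59202 = -16 + 118404 = 118388)
w/24514 = 118388/24514 = 118388*(1/24514) = 3482/721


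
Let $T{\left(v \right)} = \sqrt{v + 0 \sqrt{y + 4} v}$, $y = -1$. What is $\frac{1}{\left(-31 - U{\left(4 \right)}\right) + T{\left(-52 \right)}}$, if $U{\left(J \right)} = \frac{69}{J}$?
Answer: $- \frac{772}{38081} - \frac{32 i \sqrt{13}}{38081} \approx -0.020273 - 0.0030298 i$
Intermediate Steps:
$T{\left(v \right)} = \sqrt{v}$ ($T{\left(v \right)} = \sqrt{v + 0 \sqrt{-1 + 4} v} = \sqrt{v + 0 \sqrt{3} v} = \sqrt{v + 0 v} = \sqrt{v + 0} = \sqrt{v}$)
$\frac{1}{\left(-31 - U{\left(4 \right)}\right) + T{\left(-52 \right)}} = \frac{1}{\left(-31 - \frac{69}{4}\right) + \sqrt{-52}} = \frac{1}{\left(-31 - 69 \cdot \frac{1}{4}\right) + 2 i \sqrt{13}} = \frac{1}{\left(-31 - \frac{69}{4}\right) + 2 i \sqrt{13}} = \frac{1}{- \frac{193}{4} + 2 i \sqrt{13}}$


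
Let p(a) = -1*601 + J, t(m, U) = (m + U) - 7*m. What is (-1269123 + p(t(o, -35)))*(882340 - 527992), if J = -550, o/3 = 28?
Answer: -450119051352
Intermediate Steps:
o = 84 (o = 3*28 = 84)
t(m, U) = U - 6*m (t(m, U) = (U + m) - 7*m = U - 6*m)
p(a) = -1151 (p(a) = -1*601 - 550 = -601 - 550 = -1151)
(-1269123 + p(t(o, -35)))*(882340 - 527992) = (-1269123 - 1151)*(882340 - 527992) = -1270274*354348 = -450119051352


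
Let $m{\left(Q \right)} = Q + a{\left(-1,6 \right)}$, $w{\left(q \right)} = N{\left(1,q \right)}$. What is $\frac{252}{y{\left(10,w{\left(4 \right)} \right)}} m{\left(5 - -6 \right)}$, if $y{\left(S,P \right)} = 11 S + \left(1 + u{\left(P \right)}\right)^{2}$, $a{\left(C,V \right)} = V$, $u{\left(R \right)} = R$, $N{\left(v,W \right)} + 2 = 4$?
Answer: $36$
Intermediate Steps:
$N{\left(v,W \right)} = 2$ ($N{\left(v,W \right)} = -2 + 4 = 2$)
$w{\left(q \right)} = 2$
$y{\left(S,P \right)} = \left(1 + P\right)^{2} + 11 S$ ($y{\left(S,P \right)} = 11 S + \left(1 + P\right)^{2} = \left(1 + P\right)^{2} + 11 S$)
$m{\left(Q \right)} = 6 + Q$ ($m{\left(Q \right)} = Q + 6 = 6 + Q$)
$\frac{252}{y{\left(10,w{\left(4 \right)} \right)}} m{\left(5 - -6 \right)} = \frac{252}{\left(1 + 2\right)^{2} + 11 \cdot 10} \left(6 + \left(5 - -6\right)\right) = \frac{252}{3^{2} + 110} \left(6 + \left(5 + 6\right)\right) = \frac{252}{9 + 110} \left(6 + 11\right) = \frac{252}{119} \cdot 17 = 252 \cdot \frac{1}{119} \cdot 17 = \frac{36}{17} \cdot 17 = 36$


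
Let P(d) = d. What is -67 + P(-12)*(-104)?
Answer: 1181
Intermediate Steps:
-67 + P(-12)*(-104) = -67 - 12*(-104) = -67 + 1248 = 1181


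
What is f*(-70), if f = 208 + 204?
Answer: -28840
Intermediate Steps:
f = 412
f*(-70) = 412*(-70) = -28840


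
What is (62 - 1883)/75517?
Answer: -1821/75517 ≈ -0.024114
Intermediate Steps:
(62 - 1883)/75517 = -1821*1/75517 = -1821/75517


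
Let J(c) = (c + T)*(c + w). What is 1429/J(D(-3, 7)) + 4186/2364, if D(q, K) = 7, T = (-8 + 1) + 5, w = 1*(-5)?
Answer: 427502/2955 ≈ 144.67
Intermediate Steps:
w = -5
T = -2 (T = -7 + 5 = -2)
J(c) = (-5 + c)*(-2 + c) (J(c) = (c - 2)*(c - 5) = (-2 + c)*(-5 + c) = (-5 + c)*(-2 + c))
1429/J(D(-3, 7)) + 4186/2364 = 1429/(10 + 7**2 - 7*7) + 4186/2364 = 1429/(10 + 49 - 49) + 4186*(1/2364) = 1429/10 + 2093/1182 = 427502/2955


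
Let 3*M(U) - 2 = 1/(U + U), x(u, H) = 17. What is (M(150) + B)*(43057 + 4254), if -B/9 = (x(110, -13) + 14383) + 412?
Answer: -5676212875289/900 ≈ -6.3069e+9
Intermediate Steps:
M(U) = ⅔ + 1/(6*U) (M(U) = ⅔ + 1/(3*(U + U)) = ⅔ + 1/(3*((2*U))) = ⅔ + (1/(2*U))/3 = ⅔ + 1/(6*U))
B = -133308 (B = -9*((17 + 14383) + 412) = -9*(14400 + 412) = -9*14812 = -133308)
(M(150) + B)*(43057 + 4254) = ((⅙)*(1 + 4*150)/150 - 133308)*(43057 + 4254) = ((⅙)*(1/150)*(1 + 600) - 133308)*47311 = ((⅙)*(1/150)*601 - 133308)*47311 = (601/900 - 133308)*47311 = -119976599/900*47311 = -5676212875289/900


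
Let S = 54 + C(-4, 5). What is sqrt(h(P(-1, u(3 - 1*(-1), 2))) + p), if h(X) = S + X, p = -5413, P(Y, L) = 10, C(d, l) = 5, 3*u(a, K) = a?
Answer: 4*I*sqrt(334) ≈ 73.103*I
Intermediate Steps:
u(a, K) = a/3
S = 59 (S = 54 + 5 = 59)
h(X) = 59 + X
sqrt(h(P(-1, u(3 - 1*(-1), 2))) + p) = sqrt((59 + 10) - 5413) = sqrt(69 - 5413) = sqrt(-5344) = 4*I*sqrt(334)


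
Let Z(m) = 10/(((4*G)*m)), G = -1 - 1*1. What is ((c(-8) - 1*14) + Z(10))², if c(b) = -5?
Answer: 23409/64 ≈ 365.77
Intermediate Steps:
G = -2 (G = -1 - 1 = -2)
Z(m) = -5/(4*m) (Z(m) = 10/(((4*(-2))*m)) = 10/((-8*m)) = 10*(-1/(8*m)) = -5/(4*m))
((c(-8) - 1*14) + Z(10))² = ((-5 - 1*14) - 5/4/10)² = ((-5 - 14) - 5/4*⅒)² = (-19 - ⅛)² = (-153/8)² = 23409/64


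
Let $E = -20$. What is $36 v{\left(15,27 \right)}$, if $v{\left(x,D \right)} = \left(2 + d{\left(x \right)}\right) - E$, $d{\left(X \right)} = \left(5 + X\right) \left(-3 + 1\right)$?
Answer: $-648$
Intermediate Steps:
$d{\left(X \right)} = -10 - 2 X$ ($d{\left(X \right)} = \left(5 + X\right) \left(-2\right) = -10 - 2 X$)
$v{\left(x,D \right)} = 12 - 2 x$ ($v{\left(x,D \right)} = \left(2 - \left(10 + 2 x\right)\right) - -20 = \left(-8 - 2 x\right) + 20 = 12 - 2 x$)
$36 v{\left(15,27 \right)} = 36 \left(12 - 30\right) = 36 \left(-18\right) = -648$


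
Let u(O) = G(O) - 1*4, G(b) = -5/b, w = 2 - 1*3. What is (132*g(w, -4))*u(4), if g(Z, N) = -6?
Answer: 4158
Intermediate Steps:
w = -1 (w = 2 - 3 = -1)
u(O) = -4 - 5/O (u(O) = -5/O - 1*4 = -5/O - 4 = -4 - 5/O)
(132*g(w, -4))*u(4) = (132*(-6))*(-4 - 5/4) = -792*(-4 - 5*¼) = -792*(-4 - 5/4) = -792*(-21/4) = 4158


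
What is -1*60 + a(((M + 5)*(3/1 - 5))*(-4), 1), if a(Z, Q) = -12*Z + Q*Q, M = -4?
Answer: -155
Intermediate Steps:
a(Z, Q) = Q**2 - 12*Z (a(Z, Q) = -12*Z + Q**2 = Q**2 - 12*Z)
-1*60 + a(((M + 5)*(3/1 - 5))*(-4), 1) = -1*60 + (1**2 - 12*(-4 + 5)*(3/1 - 5)*(-4)) = -60 + (1 - 12*1*(3*1 - 5)*(-4)) = -60 + (1 - 12*1*(3 - 5)*(-4)) = -60 + (1 - 12*1*(-2)*(-4)) = -60 + (1 - (-24)*(-4)) = -60 + (1 - 12*8) = -60 + (1 - 96) = -60 - 95 = -155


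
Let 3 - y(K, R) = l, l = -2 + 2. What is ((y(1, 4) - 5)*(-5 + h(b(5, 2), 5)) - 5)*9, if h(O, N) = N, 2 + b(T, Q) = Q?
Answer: -45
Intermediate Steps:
l = 0
b(T, Q) = -2 + Q
y(K, R) = 3 (y(K, R) = 3 - 1*0 = 3 + 0 = 3)
((y(1, 4) - 5)*(-5 + h(b(5, 2), 5)) - 5)*9 = ((3 - 5)*(-5 + 5) - 5)*9 = (-2*0 - 5)*9 = (0 - 5)*9 = -5*9 = -45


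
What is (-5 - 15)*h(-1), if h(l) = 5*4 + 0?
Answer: -400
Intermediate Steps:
h(l) = 20 (h(l) = 20 + 0 = 20)
(-5 - 15)*h(-1) = (-5 - 15)*20 = -20*20 = -400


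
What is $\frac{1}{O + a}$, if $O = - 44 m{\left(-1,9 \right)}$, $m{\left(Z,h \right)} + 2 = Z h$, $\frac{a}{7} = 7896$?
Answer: $\frac{1}{55756} \approx 1.7935 \cdot 10^{-5}$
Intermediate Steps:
$a = 55272$ ($a = 7 \cdot 7896 = 55272$)
$m{\left(Z,h \right)} = -2 + Z h$
$O = 484$ ($O = - 44 \left(-2 - 9\right) = \left(-44\right) \left(-11\right) = 484$)
$\frac{1}{O + a} = \frac{1}{484 + 55272} = \frac{1}{55756}$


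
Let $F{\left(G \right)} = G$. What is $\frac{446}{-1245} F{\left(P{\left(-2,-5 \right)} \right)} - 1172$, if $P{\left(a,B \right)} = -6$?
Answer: $- \frac{485488}{415} \approx -1169.9$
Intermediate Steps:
$\frac{446}{-1245} F{\left(P{\left(-2,-5 \right)} \right)} - 1172 = \frac{446}{-1245} \left(-6\right) - 1172 = 446 \left(- \frac{1}{1245}\right) \left(-6\right) - 1172 = \left(- \frac{446}{1245}\right) \left(-6\right) - 1172 = \frac{892}{415} - 1172 = - \frac{485488}{415}$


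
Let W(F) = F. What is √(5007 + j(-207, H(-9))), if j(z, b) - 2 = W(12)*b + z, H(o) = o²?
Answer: √5774 ≈ 75.987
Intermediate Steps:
j(z, b) = 2 + z + 12*b (j(z, b) = 2 + (12*b + z) = 2 + (z + 12*b) = 2 + z + 12*b)
√(5007 + j(-207, H(-9))) = √(5007 + (2 - 207 + 12*(-9)²)) = √(5007 + (2 - 207 + 12*81)) = √(5007 + (2 - 207 + 972)) = √(5007 + 767) = √5774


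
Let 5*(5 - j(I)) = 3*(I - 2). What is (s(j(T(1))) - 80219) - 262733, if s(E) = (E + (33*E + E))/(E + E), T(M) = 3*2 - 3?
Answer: -685869/2 ≈ -3.4293e+5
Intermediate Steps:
T(M) = 3 (T(M) = 6 - 3 = 3)
j(I) = 31/5 - 3*I/5 (j(I) = 5 - 3*(I - 2)/5 = 5 - 3*(-2 + I)/5 = 5 - (-6 + 3*I)/5 = 5 + (6/5 - 3*I/5) = 31/5 - 3*I/5)
s(E) = 35/2 (s(E) = (E + 34*E)/((2*E)) = (35*E)*(1/(2*E)) = 35/2)
(s(j(T(1))) - 80219) - 262733 = (35/2 - 80219) - 262733 = -160403/2 - 262733 = -685869/2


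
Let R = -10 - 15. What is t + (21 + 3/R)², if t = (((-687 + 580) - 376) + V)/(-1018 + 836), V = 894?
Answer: 49335213/113750 ≈ 433.72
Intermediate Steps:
R = -25
t = -411/182 (t = (((-687 + 580) - 376) + 894)/(-1018 + 836) = ((-107 - 376) + 894)/(-182) = (-483 + 894)*(-1/182) = 411*(-1/182) = -411/182 ≈ -2.2582)
t + (21 + 3/R)² = -411/182 + (21 + 3/(-25))² = -411/182 + (21 + 3*(-1/25))² = -411/182 + (21 - 3/25)² = -411/182 + (522/25)² = -411/182 + 272484/625 = 49335213/113750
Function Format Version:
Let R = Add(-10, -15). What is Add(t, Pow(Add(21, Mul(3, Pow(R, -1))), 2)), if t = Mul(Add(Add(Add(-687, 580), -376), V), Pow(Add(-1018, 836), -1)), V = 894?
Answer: Rational(49335213, 113750) ≈ 433.72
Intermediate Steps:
R = -25
t = Rational(-411, 182) (t = Mul(Add(Add(Add(-687, 580), -376), 894), Pow(Add(-1018, 836), -1)) = Mul(Add(Add(-107, -376), 894), Pow(-182, -1)) = Mul(Add(-483, 894), Rational(-1, 182)) = Mul(411, Rational(-1, 182)) = Rational(-411, 182) ≈ -2.2582)
Add(t, Pow(Add(21, Mul(3, Pow(R, -1))), 2)) = Add(Rational(-411, 182), Pow(Add(21, Mul(3, Pow(-25, -1))), 2)) = Add(Rational(-411, 182), Pow(Add(21, Mul(3, Rational(-1, 25))), 2)) = Add(Rational(-411, 182), Pow(Add(21, Rational(-3, 25)), 2)) = Add(Rational(-411, 182), Pow(Rational(522, 25), 2)) = Add(Rational(-411, 182), Rational(272484, 625)) = Rational(49335213, 113750)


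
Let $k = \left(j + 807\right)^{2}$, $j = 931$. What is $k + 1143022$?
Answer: $4163666$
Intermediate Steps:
$k = 3020644$ ($k = \left(931 + 807\right)^{2} = 1738^{2} = 3020644$)
$k + 1143022 = 3020644 + 1143022 = 4163666$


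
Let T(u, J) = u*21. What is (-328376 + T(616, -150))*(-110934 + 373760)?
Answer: -82905833440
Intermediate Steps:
T(u, J) = 21*u
(-328376 + T(616, -150))*(-110934 + 373760) = (-328376 + 21*616)*(-110934 + 373760) = (-328376 + 12936)*262826 = -315440*262826 = -82905833440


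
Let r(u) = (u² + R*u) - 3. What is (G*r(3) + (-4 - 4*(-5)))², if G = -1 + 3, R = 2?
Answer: 1600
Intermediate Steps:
G = 2
r(u) = -3 + u² + 2*u (r(u) = (u² + 2*u) - 3 = -3 + u² + 2*u)
(G*r(3) + (-4 - 4*(-5)))² = (2*(-3 + 3² + 2*3) + (-4 - 4*(-5)))² = (2*(-3 + 9 + 6) + (-4 + 20))² = (2*12 + 16)² = (24 + 16)² = 40² = 1600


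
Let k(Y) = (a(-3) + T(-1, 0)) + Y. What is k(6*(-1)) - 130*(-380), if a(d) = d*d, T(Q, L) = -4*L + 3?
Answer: 49406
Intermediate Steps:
T(Q, L) = 3 - 4*L
a(d) = d**2
k(Y) = 12 + Y (k(Y) = ((-3)**2 + (3 - 4*0)) + Y = (9 + (3 + 0)) + Y = (9 + 3) + Y = 12 + Y)
k(6*(-1)) - 130*(-380) = (12 + 6*(-1)) - 130*(-380) = (12 - 6) + 49400 = 6 + 49400 = 49406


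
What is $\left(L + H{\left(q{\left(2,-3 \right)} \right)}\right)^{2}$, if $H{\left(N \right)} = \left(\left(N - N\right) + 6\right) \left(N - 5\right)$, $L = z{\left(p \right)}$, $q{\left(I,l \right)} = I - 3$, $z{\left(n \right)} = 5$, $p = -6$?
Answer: $961$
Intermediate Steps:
$q{\left(I,l \right)} = -3 + I$
$L = 5$
$H{\left(N \right)} = -30 + 6 N$ ($H{\left(N \right)} = \left(0 + 6\right) \left(-5 + N\right) = 6 \left(-5 + N\right) = -30 + 6 N$)
$\left(L + H{\left(q{\left(2,-3 \right)} \right)}\right)^{2} = \left(5 - \left(30 - 6 \left(-3 + 2\right)\right)\right)^{2} = \left(5 + \left(-30 + 6 \left(-1\right)\right)\right)^{2} = \left(5 - 36\right)^{2} = \left(-31\right)^{2} = 961$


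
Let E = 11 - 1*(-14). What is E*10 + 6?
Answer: 256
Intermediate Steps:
E = 25 (E = 11 + 14 = 25)
E*10 + 6 = 25*10 + 6 = 250 + 6 = 256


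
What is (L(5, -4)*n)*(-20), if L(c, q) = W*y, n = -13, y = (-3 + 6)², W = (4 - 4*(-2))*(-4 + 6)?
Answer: 56160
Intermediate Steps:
W = 24 (W = (4 + 8)*2 = 12*2 = 24)
y = 9 (y = 3² = 9)
L(c, q) = 216 (L(c, q) = 24*9 = 216)
(L(5, -4)*n)*(-20) = (216*(-13))*(-20) = -2808*(-20) = 56160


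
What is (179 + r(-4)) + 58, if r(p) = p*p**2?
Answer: 173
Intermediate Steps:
r(p) = p**3
(179 + r(-4)) + 58 = (179 + (-4)**3) + 58 = (179 - 64) + 58 = 115 + 58 = 173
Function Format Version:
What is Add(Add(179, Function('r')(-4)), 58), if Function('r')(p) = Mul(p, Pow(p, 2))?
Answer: 173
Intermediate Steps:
Function('r')(p) = Pow(p, 3)
Add(Add(179, Function('r')(-4)), 58) = Add(Add(179, Pow(-4, 3)), 58) = Add(Add(179, -64), 58) = Add(115, 58) = 173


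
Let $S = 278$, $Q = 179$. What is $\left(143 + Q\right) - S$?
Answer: $44$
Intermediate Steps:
$\left(143 + Q\right) - S = \left(143 + 179\right) - 278 = 322 - 278 = 44$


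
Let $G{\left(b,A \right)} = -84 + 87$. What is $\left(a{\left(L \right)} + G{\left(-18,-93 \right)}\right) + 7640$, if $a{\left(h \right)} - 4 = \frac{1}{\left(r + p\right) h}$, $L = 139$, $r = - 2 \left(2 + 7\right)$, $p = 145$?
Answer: $\frac{134992492}{17653} \approx 7647.0$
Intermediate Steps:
$r = -18$ ($r = \left(-2\right) 9 = -18$)
$G{\left(b,A \right)} = 3$
$a{\left(h \right)} = 4 + \frac{1}{127 h}$ ($a{\left(h \right)} = 4 + \frac{1}{\left(-18 + 145\right) h} = 4 + \frac{1}{127 h}$)
$\left(a{\left(L \right)} + G{\left(-18,-93 \right)}\right) + 7640 = \left(\left(4 + \frac{1}{127 \cdot 139}\right) + 3\right) + 7640 = \left(\left(4 + \frac{1}{127} \cdot \frac{1}{139}\right) + 3\right) + 7640 = \left(\left(4 + \frac{1}{17653}\right) + 3\right) + 7640 = \left(\frac{70613}{17653} + 3\right) + 7640 = \frac{123572}{17653} + 7640 = \frac{134992492}{17653}$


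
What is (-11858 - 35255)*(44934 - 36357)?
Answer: -404088201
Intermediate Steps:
(-11858 - 35255)*(44934 - 36357) = -47113*8577 = -404088201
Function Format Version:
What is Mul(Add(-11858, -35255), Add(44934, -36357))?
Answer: -404088201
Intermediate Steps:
Mul(Add(-11858, -35255), Add(44934, -36357)) = Mul(-47113, 8577) = -404088201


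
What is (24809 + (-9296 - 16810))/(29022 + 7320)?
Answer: -1297/36342 ≈ -0.035689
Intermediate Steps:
(24809 + (-9296 - 16810))/(29022 + 7320) = (24809 - 26106)/36342 = -1297*1/36342 = -1297/36342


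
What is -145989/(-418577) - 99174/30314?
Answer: -806227062/275842243 ≈ -2.9228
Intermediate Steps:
-145989/(-418577) - 99174/30314 = -145989*(-1/418577) - 99174*1/30314 = 145989/418577 - 49587/15157 = -806227062/275842243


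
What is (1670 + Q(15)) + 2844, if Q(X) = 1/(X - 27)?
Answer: 54167/12 ≈ 4513.9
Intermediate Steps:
Q(X) = 1/(-27 + X)
(1670 + Q(15)) + 2844 = (1670 + 1/(-27 + 15)) + 2844 = (1670 + 1/(-12)) + 2844 = (1670 - 1/12) + 2844 = 20039/12 + 2844 = 54167/12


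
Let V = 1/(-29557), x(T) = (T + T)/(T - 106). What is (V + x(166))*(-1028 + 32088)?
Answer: 15239377792/88671 ≈ 1.7186e+5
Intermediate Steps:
x(T) = 2*T/(-106 + T) (x(T) = (2*T)/(-106 + T) = 2*T/(-106 + T))
V = -1/29557 ≈ -3.3833e-5
(V + x(166))*(-1028 + 32088) = (-1/29557 + 2*166/(-106 + 166))*(-1028 + 32088) = (-1/29557 + 2*166/60)*31060 = (-1/29557 + 2*166*(1/60))*31060 = (-1/29557 + 83/15)*31060 = (2453216/443355)*31060 = 15239377792/88671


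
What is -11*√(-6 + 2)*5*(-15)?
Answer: 1650*I ≈ 1650.0*I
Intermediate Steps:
-11*√(-6 + 2)*5*(-15) = -11*√(-4)*5*(-15) = -11*2*I*5*(-15) = -110*I*(-15) = 1650*I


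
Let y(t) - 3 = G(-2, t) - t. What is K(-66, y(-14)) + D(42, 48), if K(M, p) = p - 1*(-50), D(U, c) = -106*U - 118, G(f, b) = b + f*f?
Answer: -4513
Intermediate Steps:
G(f, b) = b + f²
y(t) = 7 (y(t) = 3 + ((t + (-2)²) - t) = 3 + ((t + 4) - t) = 3 + ((4 + t) - t) = 3 + 4 = 7)
D(U, c) = -118 - 106*U
K(M, p) = 50 + p (K(M, p) = p + 50 = 50 + p)
K(-66, y(-14)) + D(42, 48) = (50 + 7) + (-118 - 106*42) = 57 + (-118 - 4452) = 57 - 4570 = -4513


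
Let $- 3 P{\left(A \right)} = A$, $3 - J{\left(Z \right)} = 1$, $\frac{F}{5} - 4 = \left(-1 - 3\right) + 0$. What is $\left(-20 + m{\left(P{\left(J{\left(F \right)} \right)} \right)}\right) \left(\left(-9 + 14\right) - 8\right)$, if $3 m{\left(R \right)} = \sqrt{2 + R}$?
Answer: $60 - \frac{2 \sqrt{3}}{3} \approx 58.845$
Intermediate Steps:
$F = 0$ ($F = 20 + 5 \left(\left(-1 - 3\right) + 0\right) = 20 + 5 \left(-4 + 0\right) = 20 + 5 \left(-4\right) = 20 - 20 = 0$)
$J{\left(Z \right)} = 2$ ($J{\left(Z \right)} = 3 - 1 = 2$)
$P{\left(A \right)} = - \frac{A}{3}$
$m{\left(R \right)} = \frac{\sqrt{2 + R}}{3}$
$\left(-20 + m{\left(P{\left(J{\left(F \right)} \right)} \right)}\right) \left(\left(-9 + 14\right) - 8\right) = \left(-20 + \frac{\sqrt{2 - \frac{2}{3}}}{3}\right) \left(\left(-9 + 14\right) - 8\right) = \left(-20 + \frac{\sqrt{2 - \frac{2}{3}}}{3}\right) \left(5 - 8\right) = \left(-20 + \frac{\sqrt{\frac{4}{3}}}{3}\right) \left(-3\right) = \left(-20 + \frac{\frac{2}{3} \sqrt{3}}{3}\right) \left(-3\right) = \left(-20 + \frac{2 \sqrt{3}}{9}\right) \left(-3\right) = 60 - \frac{2 \sqrt{3}}{3}$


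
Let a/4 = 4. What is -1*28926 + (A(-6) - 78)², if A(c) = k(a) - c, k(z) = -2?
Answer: -23450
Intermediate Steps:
a = 16 (a = 4*4 = 16)
A(c) = -2 - c
-1*28926 + (A(-6) - 78)² = -1*28926 + ((-2 - 1*(-6)) - 78)² = -28926 + ((-2 + 6) - 78)² = -28926 + (4 - 78)² = -28926 + (-74)² = -28926 + 5476 = -23450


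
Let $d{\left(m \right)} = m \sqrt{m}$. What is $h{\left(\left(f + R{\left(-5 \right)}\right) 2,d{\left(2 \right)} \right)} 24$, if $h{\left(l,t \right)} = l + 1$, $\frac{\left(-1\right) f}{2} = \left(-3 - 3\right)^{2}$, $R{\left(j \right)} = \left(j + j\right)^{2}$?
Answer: $1368$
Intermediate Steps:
$d{\left(m \right)} = m^{\frac{3}{2}}$
$R{\left(j \right)} = 4 j^{2}$ ($R{\left(j \right)} = \left(2 j\right)^{2} = 4 j^{2}$)
$f = -72$ ($f = - 2 \left(-3 - 3\right)^{2} = - 2 \left(-6\right)^{2} = \left(-2\right) 36 = -72$)
$h{\left(l,t \right)} = 1 + l$
$h{\left(\left(f + R{\left(-5 \right)}\right) 2,d{\left(2 \right)} \right)} 24 = \left(1 + \left(-72 + 4 \left(-5\right)^{2}\right) 2\right) 24 = \left(1 + \left(-72 + 4 \cdot 25\right) 2\right) 24 = \left(1 + \left(-72 + 100\right) 2\right) 24 = \left(1 + 28 \cdot 2\right) 24 = \left(1 + 56\right) 24 = 57 \cdot 24 = 1368$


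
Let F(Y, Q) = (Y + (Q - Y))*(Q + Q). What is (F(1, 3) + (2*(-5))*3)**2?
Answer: 144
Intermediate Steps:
F(Y, Q) = 2*Q**2 (F(Y, Q) = Q*(2*Q) = 2*Q**2)
(F(1, 3) + (2*(-5))*3)**2 = (2*3**2 + (2*(-5))*3)**2 = (2*9 - 10*3)**2 = (18 - 30)**2 = (-12)**2 = 144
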